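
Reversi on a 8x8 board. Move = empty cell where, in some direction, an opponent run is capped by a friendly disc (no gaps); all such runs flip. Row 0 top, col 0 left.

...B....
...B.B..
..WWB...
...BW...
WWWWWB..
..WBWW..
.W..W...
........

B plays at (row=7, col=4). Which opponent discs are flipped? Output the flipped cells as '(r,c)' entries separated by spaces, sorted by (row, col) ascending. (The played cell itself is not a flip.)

Dir NW: first cell '.' (not opp) -> no flip
Dir N: opp run (6,4) (5,4) (4,4) (3,4) capped by B -> flip
Dir NE: first cell '.' (not opp) -> no flip
Dir W: first cell '.' (not opp) -> no flip
Dir E: first cell '.' (not opp) -> no flip
Dir SW: edge -> no flip
Dir S: edge -> no flip
Dir SE: edge -> no flip

Answer: (3,4) (4,4) (5,4) (6,4)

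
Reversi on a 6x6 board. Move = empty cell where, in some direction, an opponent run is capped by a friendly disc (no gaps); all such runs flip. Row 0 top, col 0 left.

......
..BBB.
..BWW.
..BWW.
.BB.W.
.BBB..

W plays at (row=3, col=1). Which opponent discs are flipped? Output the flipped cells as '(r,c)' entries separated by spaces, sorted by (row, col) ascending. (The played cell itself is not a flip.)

Dir NW: first cell '.' (not opp) -> no flip
Dir N: first cell '.' (not opp) -> no flip
Dir NE: opp run (2,2) (1,3), next='.' -> no flip
Dir W: first cell '.' (not opp) -> no flip
Dir E: opp run (3,2) capped by W -> flip
Dir SW: first cell '.' (not opp) -> no flip
Dir S: opp run (4,1) (5,1), next=edge -> no flip
Dir SE: opp run (4,2) (5,3), next=edge -> no flip

Answer: (3,2)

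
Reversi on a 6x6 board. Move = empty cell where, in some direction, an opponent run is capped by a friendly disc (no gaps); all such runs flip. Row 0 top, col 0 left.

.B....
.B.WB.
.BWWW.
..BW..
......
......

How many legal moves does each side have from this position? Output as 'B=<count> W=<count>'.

-- B to move --
(0,2): no bracket -> illegal
(0,3): no bracket -> illegal
(0,4): no bracket -> illegal
(1,2): flips 2 -> legal
(1,5): no bracket -> illegal
(2,5): flips 3 -> legal
(3,1): no bracket -> illegal
(3,4): flips 2 -> legal
(3,5): no bracket -> illegal
(4,2): no bracket -> illegal
(4,3): no bracket -> illegal
(4,4): flips 2 -> legal
B mobility = 4
-- W to move --
(0,0): flips 1 -> legal
(0,2): no bracket -> illegal
(0,3): no bracket -> illegal
(0,4): flips 1 -> legal
(0,5): flips 1 -> legal
(1,0): no bracket -> illegal
(1,2): no bracket -> illegal
(1,5): flips 1 -> legal
(2,0): flips 1 -> legal
(2,5): no bracket -> illegal
(3,0): no bracket -> illegal
(3,1): flips 1 -> legal
(4,1): flips 1 -> legal
(4,2): flips 1 -> legal
(4,3): no bracket -> illegal
W mobility = 8

Answer: B=4 W=8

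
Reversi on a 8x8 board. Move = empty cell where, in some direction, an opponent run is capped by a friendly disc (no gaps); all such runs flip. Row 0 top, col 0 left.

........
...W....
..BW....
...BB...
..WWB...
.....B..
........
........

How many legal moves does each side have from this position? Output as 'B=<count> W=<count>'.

Answer: B=8 W=5

Derivation:
-- B to move --
(0,2): no bracket -> illegal
(0,3): flips 2 -> legal
(0,4): flips 1 -> legal
(1,2): flips 1 -> legal
(1,4): no bracket -> illegal
(2,4): flips 1 -> legal
(3,1): no bracket -> illegal
(3,2): no bracket -> illegal
(4,1): flips 2 -> legal
(5,1): flips 1 -> legal
(5,2): flips 1 -> legal
(5,3): flips 1 -> legal
(5,4): no bracket -> illegal
B mobility = 8
-- W to move --
(1,1): no bracket -> illegal
(1,2): no bracket -> illegal
(2,1): flips 1 -> legal
(2,4): flips 1 -> legal
(2,5): flips 1 -> legal
(3,1): flips 1 -> legal
(3,2): no bracket -> illegal
(3,5): no bracket -> illegal
(4,5): flips 2 -> legal
(4,6): no bracket -> illegal
(5,3): no bracket -> illegal
(5,4): no bracket -> illegal
(5,6): no bracket -> illegal
(6,4): no bracket -> illegal
(6,5): no bracket -> illegal
(6,6): no bracket -> illegal
W mobility = 5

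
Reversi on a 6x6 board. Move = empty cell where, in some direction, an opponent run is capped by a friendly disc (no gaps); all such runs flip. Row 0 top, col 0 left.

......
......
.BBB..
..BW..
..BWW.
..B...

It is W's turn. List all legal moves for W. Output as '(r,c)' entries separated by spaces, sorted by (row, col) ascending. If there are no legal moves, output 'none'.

Answer: (1,0) (1,1) (1,3) (3,1) (4,1) (5,1)

Derivation:
(1,0): flips 2 -> legal
(1,1): flips 1 -> legal
(1,2): no bracket -> illegal
(1,3): flips 1 -> legal
(1,4): no bracket -> illegal
(2,0): no bracket -> illegal
(2,4): no bracket -> illegal
(3,0): no bracket -> illegal
(3,1): flips 1 -> legal
(3,4): no bracket -> illegal
(4,1): flips 1 -> legal
(5,1): flips 1 -> legal
(5,3): no bracket -> illegal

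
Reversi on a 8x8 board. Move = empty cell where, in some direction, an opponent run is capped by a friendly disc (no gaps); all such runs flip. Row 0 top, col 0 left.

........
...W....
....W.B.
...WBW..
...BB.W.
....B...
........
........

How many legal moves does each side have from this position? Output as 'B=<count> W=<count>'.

-- B to move --
(0,2): no bracket -> illegal
(0,3): no bracket -> illegal
(0,4): no bracket -> illegal
(1,2): no bracket -> illegal
(1,4): flips 1 -> legal
(1,5): no bracket -> illegal
(2,2): flips 1 -> legal
(2,3): flips 1 -> legal
(2,5): no bracket -> illegal
(3,2): flips 1 -> legal
(3,6): flips 1 -> legal
(3,7): no bracket -> illegal
(4,2): no bracket -> illegal
(4,5): no bracket -> illegal
(4,7): no bracket -> illegal
(5,5): no bracket -> illegal
(5,6): no bracket -> illegal
(5,7): no bracket -> illegal
B mobility = 5
-- W to move --
(1,5): no bracket -> illegal
(1,6): no bracket -> illegal
(1,7): flips 1 -> legal
(2,3): no bracket -> illegal
(2,5): no bracket -> illegal
(2,7): no bracket -> illegal
(3,2): no bracket -> illegal
(3,6): no bracket -> illegal
(3,7): no bracket -> illegal
(4,2): no bracket -> illegal
(4,5): no bracket -> illegal
(5,2): no bracket -> illegal
(5,3): flips 2 -> legal
(5,5): flips 1 -> legal
(6,3): no bracket -> illegal
(6,4): flips 3 -> legal
(6,5): no bracket -> illegal
W mobility = 4

Answer: B=5 W=4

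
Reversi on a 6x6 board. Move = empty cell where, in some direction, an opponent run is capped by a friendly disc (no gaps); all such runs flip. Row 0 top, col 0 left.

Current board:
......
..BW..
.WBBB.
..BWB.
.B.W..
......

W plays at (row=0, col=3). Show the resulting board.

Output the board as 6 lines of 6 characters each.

Place W at (0,3); scan 8 dirs for brackets.
Dir NW: edge -> no flip
Dir N: edge -> no flip
Dir NE: edge -> no flip
Dir W: first cell '.' (not opp) -> no flip
Dir E: first cell '.' (not opp) -> no flip
Dir SW: opp run (1,2) capped by W -> flip
Dir S: first cell 'W' (not opp) -> no flip
Dir SE: first cell '.' (not opp) -> no flip
All flips: (1,2)

Answer: ...W..
..WW..
.WBBB.
..BWB.
.B.W..
......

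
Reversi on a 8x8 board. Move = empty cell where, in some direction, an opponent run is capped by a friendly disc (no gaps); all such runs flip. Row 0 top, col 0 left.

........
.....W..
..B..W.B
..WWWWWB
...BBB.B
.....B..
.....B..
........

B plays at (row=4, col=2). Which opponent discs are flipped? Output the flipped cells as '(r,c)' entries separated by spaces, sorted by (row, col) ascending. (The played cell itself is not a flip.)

Answer: (3,2)

Derivation:
Dir NW: first cell '.' (not opp) -> no flip
Dir N: opp run (3,2) capped by B -> flip
Dir NE: opp run (3,3), next='.' -> no flip
Dir W: first cell '.' (not opp) -> no flip
Dir E: first cell 'B' (not opp) -> no flip
Dir SW: first cell '.' (not opp) -> no flip
Dir S: first cell '.' (not opp) -> no flip
Dir SE: first cell '.' (not opp) -> no flip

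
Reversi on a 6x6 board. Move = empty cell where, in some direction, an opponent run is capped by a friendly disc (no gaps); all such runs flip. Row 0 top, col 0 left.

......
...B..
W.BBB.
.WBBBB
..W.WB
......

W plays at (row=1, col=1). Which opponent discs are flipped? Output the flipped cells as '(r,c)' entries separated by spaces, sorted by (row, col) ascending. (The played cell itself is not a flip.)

Dir NW: first cell '.' (not opp) -> no flip
Dir N: first cell '.' (not opp) -> no flip
Dir NE: first cell '.' (not opp) -> no flip
Dir W: first cell '.' (not opp) -> no flip
Dir E: first cell '.' (not opp) -> no flip
Dir SW: first cell 'W' (not opp) -> no flip
Dir S: first cell '.' (not opp) -> no flip
Dir SE: opp run (2,2) (3,3) capped by W -> flip

Answer: (2,2) (3,3)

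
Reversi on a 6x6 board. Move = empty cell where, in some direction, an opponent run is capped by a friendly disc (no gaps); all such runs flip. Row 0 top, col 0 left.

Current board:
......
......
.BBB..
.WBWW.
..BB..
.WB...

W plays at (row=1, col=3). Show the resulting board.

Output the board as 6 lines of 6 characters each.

Answer: ......
...W..
.BWW..
.WBWW.
..BB..
.WB...

Derivation:
Place W at (1,3); scan 8 dirs for brackets.
Dir NW: first cell '.' (not opp) -> no flip
Dir N: first cell '.' (not opp) -> no flip
Dir NE: first cell '.' (not opp) -> no flip
Dir W: first cell '.' (not opp) -> no flip
Dir E: first cell '.' (not opp) -> no flip
Dir SW: opp run (2,2) capped by W -> flip
Dir S: opp run (2,3) capped by W -> flip
Dir SE: first cell '.' (not opp) -> no flip
All flips: (2,2) (2,3)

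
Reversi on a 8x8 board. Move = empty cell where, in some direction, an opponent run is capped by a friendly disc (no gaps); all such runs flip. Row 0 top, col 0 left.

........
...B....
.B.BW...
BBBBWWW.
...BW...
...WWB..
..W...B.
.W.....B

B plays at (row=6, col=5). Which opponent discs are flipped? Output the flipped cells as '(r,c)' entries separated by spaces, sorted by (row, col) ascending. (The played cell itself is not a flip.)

Dir NW: opp run (5,4) capped by B -> flip
Dir N: first cell 'B' (not opp) -> no flip
Dir NE: first cell '.' (not opp) -> no flip
Dir W: first cell '.' (not opp) -> no flip
Dir E: first cell 'B' (not opp) -> no flip
Dir SW: first cell '.' (not opp) -> no flip
Dir S: first cell '.' (not opp) -> no flip
Dir SE: first cell '.' (not opp) -> no flip

Answer: (5,4)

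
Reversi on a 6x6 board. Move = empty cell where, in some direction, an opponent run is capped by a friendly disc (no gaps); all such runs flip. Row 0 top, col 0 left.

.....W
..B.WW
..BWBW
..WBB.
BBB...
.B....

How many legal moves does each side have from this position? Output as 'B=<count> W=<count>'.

-- B to move --
(0,3): no bracket -> illegal
(0,4): flips 1 -> legal
(1,3): flips 1 -> legal
(2,1): no bracket -> illegal
(3,1): flips 1 -> legal
(3,5): no bracket -> illegal
(4,3): no bracket -> illegal
B mobility = 3
-- W to move --
(0,1): flips 1 -> legal
(0,2): flips 2 -> legal
(0,3): no bracket -> illegal
(1,1): no bracket -> illegal
(1,3): no bracket -> illegal
(2,1): flips 1 -> legal
(3,0): no bracket -> illegal
(3,1): no bracket -> illegal
(3,5): flips 2 -> legal
(4,3): flips 2 -> legal
(4,4): flips 2 -> legal
(4,5): flips 1 -> legal
(5,0): flips 1 -> legal
(5,2): flips 1 -> legal
(5,3): no bracket -> illegal
W mobility = 9

Answer: B=3 W=9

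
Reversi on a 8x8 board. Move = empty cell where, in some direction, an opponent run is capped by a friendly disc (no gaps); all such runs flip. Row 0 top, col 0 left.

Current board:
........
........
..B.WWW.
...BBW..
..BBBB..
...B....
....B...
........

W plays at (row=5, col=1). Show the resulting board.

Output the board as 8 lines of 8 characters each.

Answer: ........
........
..B.WWW.
...WBW..
..WBBB..
.W.B....
....B...
........

Derivation:
Place W at (5,1); scan 8 dirs for brackets.
Dir NW: first cell '.' (not opp) -> no flip
Dir N: first cell '.' (not opp) -> no flip
Dir NE: opp run (4,2) (3,3) capped by W -> flip
Dir W: first cell '.' (not opp) -> no flip
Dir E: first cell '.' (not opp) -> no flip
Dir SW: first cell '.' (not opp) -> no flip
Dir S: first cell '.' (not opp) -> no flip
Dir SE: first cell '.' (not opp) -> no flip
All flips: (3,3) (4,2)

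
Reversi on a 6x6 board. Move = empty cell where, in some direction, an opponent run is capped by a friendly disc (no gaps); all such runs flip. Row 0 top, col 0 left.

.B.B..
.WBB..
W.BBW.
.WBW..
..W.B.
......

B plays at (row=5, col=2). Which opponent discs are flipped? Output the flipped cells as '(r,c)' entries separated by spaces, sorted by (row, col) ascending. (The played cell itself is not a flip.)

Answer: (4,2)

Derivation:
Dir NW: first cell '.' (not opp) -> no flip
Dir N: opp run (4,2) capped by B -> flip
Dir NE: first cell '.' (not opp) -> no flip
Dir W: first cell '.' (not opp) -> no flip
Dir E: first cell '.' (not opp) -> no flip
Dir SW: edge -> no flip
Dir S: edge -> no flip
Dir SE: edge -> no flip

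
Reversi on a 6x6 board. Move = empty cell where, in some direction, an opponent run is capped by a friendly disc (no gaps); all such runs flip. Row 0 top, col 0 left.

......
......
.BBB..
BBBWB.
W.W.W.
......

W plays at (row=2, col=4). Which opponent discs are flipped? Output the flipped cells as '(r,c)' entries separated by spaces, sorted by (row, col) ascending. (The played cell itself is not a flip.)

Answer: (3,4)

Derivation:
Dir NW: first cell '.' (not opp) -> no flip
Dir N: first cell '.' (not opp) -> no flip
Dir NE: first cell '.' (not opp) -> no flip
Dir W: opp run (2,3) (2,2) (2,1), next='.' -> no flip
Dir E: first cell '.' (not opp) -> no flip
Dir SW: first cell 'W' (not opp) -> no flip
Dir S: opp run (3,4) capped by W -> flip
Dir SE: first cell '.' (not opp) -> no flip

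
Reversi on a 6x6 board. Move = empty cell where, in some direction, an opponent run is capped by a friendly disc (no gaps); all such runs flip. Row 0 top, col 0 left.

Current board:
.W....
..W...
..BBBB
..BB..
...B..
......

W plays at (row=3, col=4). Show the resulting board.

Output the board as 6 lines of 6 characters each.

Answer: .W....
..W...
..BWBB
..BBW.
...B..
......

Derivation:
Place W at (3,4); scan 8 dirs for brackets.
Dir NW: opp run (2,3) capped by W -> flip
Dir N: opp run (2,4), next='.' -> no flip
Dir NE: opp run (2,5), next=edge -> no flip
Dir W: opp run (3,3) (3,2), next='.' -> no flip
Dir E: first cell '.' (not opp) -> no flip
Dir SW: opp run (4,3), next='.' -> no flip
Dir S: first cell '.' (not opp) -> no flip
Dir SE: first cell '.' (not opp) -> no flip
All flips: (2,3)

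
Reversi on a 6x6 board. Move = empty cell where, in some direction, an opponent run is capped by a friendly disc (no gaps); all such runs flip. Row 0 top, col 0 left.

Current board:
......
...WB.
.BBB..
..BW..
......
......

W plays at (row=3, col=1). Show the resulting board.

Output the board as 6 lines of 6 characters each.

Place W at (3,1); scan 8 dirs for brackets.
Dir NW: first cell '.' (not opp) -> no flip
Dir N: opp run (2,1), next='.' -> no flip
Dir NE: opp run (2,2) capped by W -> flip
Dir W: first cell '.' (not opp) -> no flip
Dir E: opp run (3,2) capped by W -> flip
Dir SW: first cell '.' (not opp) -> no flip
Dir S: first cell '.' (not opp) -> no flip
Dir SE: first cell '.' (not opp) -> no flip
All flips: (2,2) (3,2)

Answer: ......
...WB.
.BWB..
.WWW..
......
......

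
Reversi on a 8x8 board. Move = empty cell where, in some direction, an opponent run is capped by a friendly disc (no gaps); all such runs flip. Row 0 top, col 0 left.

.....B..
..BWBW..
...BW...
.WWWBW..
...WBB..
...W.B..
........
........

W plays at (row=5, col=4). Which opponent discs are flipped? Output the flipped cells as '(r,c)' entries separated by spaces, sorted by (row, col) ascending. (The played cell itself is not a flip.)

Answer: (3,4) (4,4)

Derivation:
Dir NW: first cell 'W' (not opp) -> no flip
Dir N: opp run (4,4) (3,4) capped by W -> flip
Dir NE: opp run (4,5), next='.' -> no flip
Dir W: first cell 'W' (not opp) -> no flip
Dir E: opp run (5,5), next='.' -> no flip
Dir SW: first cell '.' (not opp) -> no flip
Dir S: first cell '.' (not opp) -> no flip
Dir SE: first cell '.' (not opp) -> no flip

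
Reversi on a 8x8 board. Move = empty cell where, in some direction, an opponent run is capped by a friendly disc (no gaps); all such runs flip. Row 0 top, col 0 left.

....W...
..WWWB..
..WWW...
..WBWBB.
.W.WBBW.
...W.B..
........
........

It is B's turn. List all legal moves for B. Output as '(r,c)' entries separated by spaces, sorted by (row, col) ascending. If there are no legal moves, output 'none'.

Answer: (0,1) (0,2) (0,3) (1,1) (3,1) (3,7) (4,2) (4,7) (5,6) (5,7) (6,2) (6,3)

Derivation:
(0,1): flips 3 -> legal
(0,2): flips 2 -> legal
(0,3): flips 2 -> legal
(0,5): no bracket -> illegal
(1,1): flips 4 -> legal
(2,1): no bracket -> illegal
(2,5): no bracket -> illegal
(3,0): no bracket -> illegal
(3,1): flips 1 -> legal
(3,7): flips 1 -> legal
(4,0): no bracket -> illegal
(4,2): flips 1 -> legal
(4,7): flips 1 -> legal
(5,0): no bracket -> illegal
(5,1): no bracket -> illegal
(5,2): no bracket -> illegal
(5,4): no bracket -> illegal
(5,6): flips 1 -> legal
(5,7): flips 1 -> legal
(6,2): flips 1 -> legal
(6,3): flips 2 -> legal
(6,4): no bracket -> illegal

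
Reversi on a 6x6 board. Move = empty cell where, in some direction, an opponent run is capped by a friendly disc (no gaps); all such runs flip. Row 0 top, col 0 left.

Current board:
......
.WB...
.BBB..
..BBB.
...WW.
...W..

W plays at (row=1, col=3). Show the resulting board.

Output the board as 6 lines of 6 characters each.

Answer: ......
.WWW..
.BBW..
..BWB.
...WW.
...W..

Derivation:
Place W at (1,3); scan 8 dirs for brackets.
Dir NW: first cell '.' (not opp) -> no flip
Dir N: first cell '.' (not opp) -> no flip
Dir NE: first cell '.' (not opp) -> no flip
Dir W: opp run (1,2) capped by W -> flip
Dir E: first cell '.' (not opp) -> no flip
Dir SW: opp run (2,2), next='.' -> no flip
Dir S: opp run (2,3) (3,3) capped by W -> flip
Dir SE: first cell '.' (not opp) -> no flip
All flips: (1,2) (2,3) (3,3)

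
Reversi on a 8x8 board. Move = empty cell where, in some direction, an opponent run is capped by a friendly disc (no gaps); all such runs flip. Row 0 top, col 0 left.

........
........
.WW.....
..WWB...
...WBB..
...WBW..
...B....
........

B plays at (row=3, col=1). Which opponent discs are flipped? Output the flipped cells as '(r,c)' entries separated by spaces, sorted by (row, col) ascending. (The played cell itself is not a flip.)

Dir NW: first cell '.' (not opp) -> no flip
Dir N: opp run (2,1), next='.' -> no flip
Dir NE: opp run (2,2), next='.' -> no flip
Dir W: first cell '.' (not opp) -> no flip
Dir E: opp run (3,2) (3,3) capped by B -> flip
Dir SW: first cell '.' (not opp) -> no flip
Dir S: first cell '.' (not opp) -> no flip
Dir SE: first cell '.' (not opp) -> no flip

Answer: (3,2) (3,3)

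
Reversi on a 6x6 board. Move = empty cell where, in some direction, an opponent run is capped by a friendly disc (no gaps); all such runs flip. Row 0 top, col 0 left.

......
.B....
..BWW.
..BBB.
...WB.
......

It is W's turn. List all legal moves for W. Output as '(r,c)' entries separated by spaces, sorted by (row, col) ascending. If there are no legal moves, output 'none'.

Answer: (2,1) (2,5) (4,1) (4,2) (4,5) (5,4)

Derivation:
(0,0): no bracket -> illegal
(0,1): no bracket -> illegal
(0,2): no bracket -> illegal
(1,0): no bracket -> illegal
(1,2): no bracket -> illegal
(1,3): no bracket -> illegal
(2,0): no bracket -> illegal
(2,1): flips 2 -> legal
(2,5): flips 1 -> legal
(3,1): no bracket -> illegal
(3,5): no bracket -> illegal
(4,1): flips 1 -> legal
(4,2): flips 1 -> legal
(4,5): flips 2 -> legal
(5,3): no bracket -> illegal
(5,4): flips 2 -> legal
(5,5): no bracket -> illegal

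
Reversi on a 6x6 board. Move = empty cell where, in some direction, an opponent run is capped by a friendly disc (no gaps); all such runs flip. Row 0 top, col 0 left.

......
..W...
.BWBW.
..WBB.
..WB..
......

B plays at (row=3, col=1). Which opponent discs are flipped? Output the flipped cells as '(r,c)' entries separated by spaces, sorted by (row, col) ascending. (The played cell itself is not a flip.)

Answer: (3,2)

Derivation:
Dir NW: first cell '.' (not opp) -> no flip
Dir N: first cell 'B' (not opp) -> no flip
Dir NE: opp run (2,2), next='.' -> no flip
Dir W: first cell '.' (not opp) -> no flip
Dir E: opp run (3,2) capped by B -> flip
Dir SW: first cell '.' (not opp) -> no flip
Dir S: first cell '.' (not opp) -> no flip
Dir SE: opp run (4,2), next='.' -> no flip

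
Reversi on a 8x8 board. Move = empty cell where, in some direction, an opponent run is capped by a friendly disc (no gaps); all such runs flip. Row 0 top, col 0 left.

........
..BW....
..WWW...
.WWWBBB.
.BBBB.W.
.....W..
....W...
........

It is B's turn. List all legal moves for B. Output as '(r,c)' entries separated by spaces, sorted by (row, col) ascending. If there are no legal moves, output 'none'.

(0,2): flips 2 -> legal
(0,3): flips 3 -> legal
(0,4): no bracket -> illegal
(1,1): flips 2 -> legal
(1,4): flips 4 -> legal
(1,5): flips 2 -> legal
(2,0): flips 1 -> legal
(2,1): flips 2 -> legal
(2,5): no bracket -> illegal
(3,0): flips 3 -> legal
(3,7): no bracket -> illegal
(4,0): no bracket -> illegal
(4,5): no bracket -> illegal
(4,7): no bracket -> illegal
(5,3): no bracket -> illegal
(5,4): no bracket -> illegal
(5,6): flips 1 -> legal
(5,7): flips 1 -> legal
(6,3): no bracket -> illegal
(6,5): no bracket -> illegal
(6,6): flips 1 -> legal
(7,3): no bracket -> illegal
(7,4): no bracket -> illegal
(7,5): no bracket -> illegal

Answer: (0,2) (0,3) (1,1) (1,4) (1,5) (2,0) (2,1) (3,0) (5,6) (5,7) (6,6)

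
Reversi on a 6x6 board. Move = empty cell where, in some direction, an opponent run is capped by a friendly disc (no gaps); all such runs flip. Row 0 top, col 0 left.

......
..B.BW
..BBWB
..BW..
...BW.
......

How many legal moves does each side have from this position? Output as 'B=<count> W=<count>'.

-- B to move --
(0,4): no bracket -> illegal
(0,5): flips 1 -> legal
(1,3): no bracket -> illegal
(3,4): flips 2 -> legal
(3,5): no bracket -> illegal
(4,2): no bracket -> illegal
(4,5): flips 1 -> legal
(5,3): no bracket -> illegal
(5,4): no bracket -> illegal
(5,5): flips 2 -> legal
B mobility = 4
-- W to move --
(0,1): no bracket -> illegal
(0,2): no bracket -> illegal
(0,3): no bracket -> illegal
(0,4): flips 1 -> legal
(0,5): no bracket -> illegal
(1,1): flips 1 -> legal
(1,3): flips 2 -> legal
(2,1): flips 2 -> legal
(3,1): flips 1 -> legal
(3,4): no bracket -> illegal
(3,5): flips 1 -> legal
(4,1): no bracket -> illegal
(4,2): flips 1 -> legal
(5,2): no bracket -> illegal
(5,3): flips 1 -> legal
(5,4): no bracket -> illegal
W mobility = 8

Answer: B=4 W=8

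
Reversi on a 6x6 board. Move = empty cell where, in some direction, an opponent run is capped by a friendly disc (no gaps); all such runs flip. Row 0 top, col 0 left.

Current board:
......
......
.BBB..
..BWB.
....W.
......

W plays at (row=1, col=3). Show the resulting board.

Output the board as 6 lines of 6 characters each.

Answer: ......
...W..
.BBW..
..BWB.
....W.
......

Derivation:
Place W at (1,3); scan 8 dirs for brackets.
Dir NW: first cell '.' (not opp) -> no flip
Dir N: first cell '.' (not opp) -> no flip
Dir NE: first cell '.' (not opp) -> no flip
Dir W: first cell '.' (not opp) -> no flip
Dir E: first cell '.' (not opp) -> no flip
Dir SW: opp run (2,2), next='.' -> no flip
Dir S: opp run (2,3) capped by W -> flip
Dir SE: first cell '.' (not opp) -> no flip
All flips: (2,3)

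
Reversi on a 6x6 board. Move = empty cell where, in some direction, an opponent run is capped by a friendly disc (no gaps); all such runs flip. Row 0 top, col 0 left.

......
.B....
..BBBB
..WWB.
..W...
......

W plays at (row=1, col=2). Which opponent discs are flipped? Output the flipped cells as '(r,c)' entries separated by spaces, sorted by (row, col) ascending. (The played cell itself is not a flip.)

Answer: (2,2)

Derivation:
Dir NW: first cell '.' (not opp) -> no flip
Dir N: first cell '.' (not opp) -> no flip
Dir NE: first cell '.' (not opp) -> no flip
Dir W: opp run (1,1), next='.' -> no flip
Dir E: first cell '.' (not opp) -> no flip
Dir SW: first cell '.' (not opp) -> no flip
Dir S: opp run (2,2) capped by W -> flip
Dir SE: opp run (2,3) (3,4), next='.' -> no flip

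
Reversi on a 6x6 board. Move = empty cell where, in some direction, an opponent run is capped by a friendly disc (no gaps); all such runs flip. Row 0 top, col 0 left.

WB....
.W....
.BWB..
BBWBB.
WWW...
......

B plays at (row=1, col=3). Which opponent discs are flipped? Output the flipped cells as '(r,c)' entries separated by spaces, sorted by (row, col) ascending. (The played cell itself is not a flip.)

Answer: (2,2)

Derivation:
Dir NW: first cell '.' (not opp) -> no flip
Dir N: first cell '.' (not opp) -> no flip
Dir NE: first cell '.' (not opp) -> no flip
Dir W: first cell '.' (not opp) -> no flip
Dir E: first cell '.' (not opp) -> no flip
Dir SW: opp run (2,2) capped by B -> flip
Dir S: first cell 'B' (not opp) -> no flip
Dir SE: first cell '.' (not opp) -> no flip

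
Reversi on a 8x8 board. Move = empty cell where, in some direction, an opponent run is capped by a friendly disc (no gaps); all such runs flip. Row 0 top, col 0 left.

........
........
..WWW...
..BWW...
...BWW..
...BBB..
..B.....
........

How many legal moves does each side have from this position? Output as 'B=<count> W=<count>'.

Answer: B=8 W=9

Derivation:
-- B to move --
(1,1): flips 3 -> legal
(1,2): flips 1 -> legal
(1,3): flips 2 -> legal
(1,4): flips 4 -> legal
(1,5): no bracket -> illegal
(2,1): no bracket -> illegal
(2,5): flips 1 -> legal
(3,1): no bracket -> illegal
(3,5): flips 4 -> legal
(3,6): flips 1 -> legal
(4,2): no bracket -> illegal
(4,6): flips 2 -> legal
(5,6): no bracket -> illegal
B mobility = 8
-- W to move --
(2,1): no bracket -> illegal
(3,1): flips 1 -> legal
(4,1): flips 1 -> legal
(4,2): flips 2 -> legal
(4,6): no bracket -> illegal
(5,1): no bracket -> illegal
(5,2): flips 1 -> legal
(5,6): no bracket -> illegal
(6,1): no bracket -> illegal
(6,3): flips 3 -> legal
(6,4): flips 1 -> legal
(6,5): flips 1 -> legal
(6,6): flips 1 -> legal
(7,1): flips 2 -> legal
(7,2): no bracket -> illegal
(7,3): no bracket -> illegal
W mobility = 9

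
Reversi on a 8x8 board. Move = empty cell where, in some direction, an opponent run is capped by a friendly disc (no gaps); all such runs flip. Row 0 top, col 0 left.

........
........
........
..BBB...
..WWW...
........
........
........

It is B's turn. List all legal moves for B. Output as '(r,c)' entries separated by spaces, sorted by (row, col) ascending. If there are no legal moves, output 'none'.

(3,1): no bracket -> illegal
(3,5): no bracket -> illegal
(4,1): no bracket -> illegal
(4,5): no bracket -> illegal
(5,1): flips 1 -> legal
(5,2): flips 2 -> legal
(5,3): flips 1 -> legal
(5,4): flips 2 -> legal
(5,5): flips 1 -> legal

Answer: (5,1) (5,2) (5,3) (5,4) (5,5)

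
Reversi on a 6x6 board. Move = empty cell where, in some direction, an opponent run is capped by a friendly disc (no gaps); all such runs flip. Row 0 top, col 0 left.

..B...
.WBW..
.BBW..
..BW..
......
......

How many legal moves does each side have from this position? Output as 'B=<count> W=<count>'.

Answer: B=9 W=4

Derivation:
-- B to move --
(0,0): flips 1 -> legal
(0,1): flips 1 -> legal
(0,3): no bracket -> illegal
(0,4): flips 1 -> legal
(1,0): flips 1 -> legal
(1,4): flips 2 -> legal
(2,0): flips 1 -> legal
(2,4): flips 2 -> legal
(3,4): flips 2 -> legal
(4,2): no bracket -> illegal
(4,3): no bracket -> illegal
(4,4): flips 1 -> legal
B mobility = 9
-- W to move --
(0,1): flips 1 -> legal
(0,3): no bracket -> illegal
(1,0): no bracket -> illegal
(2,0): flips 2 -> legal
(3,0): no bracket -> illegal
(3,1): flips 3 -> legal
(4,1): flips 1 -> legal
(4,2): no bracket -> illegal
(4,3): no bracket -> illegal
W mobility = 4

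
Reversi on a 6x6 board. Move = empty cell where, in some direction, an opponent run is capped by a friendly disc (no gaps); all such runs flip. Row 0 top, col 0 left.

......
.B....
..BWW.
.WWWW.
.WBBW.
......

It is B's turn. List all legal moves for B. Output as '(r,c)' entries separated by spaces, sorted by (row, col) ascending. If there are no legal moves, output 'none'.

(1,2): no bracket -> illegal
(1,3): flips 2 -> legal
(1,4): no bracket -> illegal
(1,5): flips 2 -> legal
(2,0): flips 1 -> legal
(2,1): flips 1 -> legal
(2,5): flips 3 -> legal
(3,0): no bracket -> illegal
(3,5): no bracket -> illegal
(4,0): flips 2 -> legal
(4,5): flips 1 -> legal
(5,0): no bracket -> illegal
(5,1): no bracket -> illegal
(5,2): no bracket -> illegal
(5,3): no bracket -> illegal
(5,4): no bracket -> illegal
(5,5): flips 2 -> legal

Answer: (1,3) (1,5) (2,0) (2,1) (2,5) (4,0) (4,5) (5,5)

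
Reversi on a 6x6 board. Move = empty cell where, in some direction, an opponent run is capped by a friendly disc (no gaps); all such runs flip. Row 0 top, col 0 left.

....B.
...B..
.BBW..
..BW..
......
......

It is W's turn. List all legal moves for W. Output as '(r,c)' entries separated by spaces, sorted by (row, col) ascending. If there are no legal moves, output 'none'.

Answer: (0,3) (1,1) (2,0) (3,1) (4,1)

Derivation:
(0,2): no bracket -> illegal
(0,3): flips 1 -> legal
(0,5): no bracket -> illegal
(1,0): no bracket -> illegal
(1,1): flips 1 -> legal
(1,2): no bracket -> illegal
(1,4): no bracket -> illegal
(1,5): no bracket -> illegal
(2,0): flips 2 -> legal
(2,4): no bracket -> illegal
(3,0): no bracket -> illegal
(3,1): flips 1 -> legal
(4,1): flips 1 -> legal
(4,2): no bracket -> illegal
(4,3): no bracket -> illegal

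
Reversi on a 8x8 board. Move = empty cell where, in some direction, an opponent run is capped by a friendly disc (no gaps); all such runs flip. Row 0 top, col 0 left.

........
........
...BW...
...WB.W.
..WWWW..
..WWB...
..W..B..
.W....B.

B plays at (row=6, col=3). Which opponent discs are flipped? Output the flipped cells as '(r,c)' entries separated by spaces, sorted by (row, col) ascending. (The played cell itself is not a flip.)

Dir NW: opp run (5,2), next='.' -> no flip
Dir N: opp run (5,3) (4,3) (3,3) capped by B -> flip
Dir NE: first cell 'B' (not opp) -> no flip
Dir W: opp run (6,2), next='.' -> no flip
Dir E: first cell '.' (not opp) -> no flip
Dir SW: first cell '.' (not opp) -> no flip
Dir S: first cell '.' (not opp) -> no flip
Dir SE: first cell '.' (not opp) -> no flip

Answer: (3,3) (4,3) (5,3)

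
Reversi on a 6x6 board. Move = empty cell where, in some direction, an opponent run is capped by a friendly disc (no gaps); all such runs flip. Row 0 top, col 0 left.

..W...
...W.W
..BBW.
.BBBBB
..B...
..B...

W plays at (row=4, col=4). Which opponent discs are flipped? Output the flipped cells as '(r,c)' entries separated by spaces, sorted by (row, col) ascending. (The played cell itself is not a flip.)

Dir NW: opp run (3,3) (2,2), next='.' -> no flip
Dir N: opp run (3,4) capped by W -> flip
Dir NE: opp run (3,5), next=edge -> no flip
Dir W: first cell '.' (not opp) -> no flip
Dir E: first cell '.' (not opp) -> no flip
Dir SW: first cell '.' (not opp) -> no flip
Dir S: first cell '.' (not opp) -> no flip
Dir SE: first cell '.' (not opp) -> no flip

Answer: (3,4)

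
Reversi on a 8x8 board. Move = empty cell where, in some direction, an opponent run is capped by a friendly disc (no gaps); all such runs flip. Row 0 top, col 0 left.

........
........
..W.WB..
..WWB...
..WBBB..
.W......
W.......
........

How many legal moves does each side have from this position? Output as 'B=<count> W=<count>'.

-- B to move --
(1,1): flips 2 -> legal
(1,2): no bracket -> illegal
(1,3): no bracket -> illegal
(1,4): flips 1 -> legal
(1,5): no bracket -> illegal
(2,1): flips 1 -> legal
(2,3): flips 2 -> legal
(3,1): flips 2 -> legal
(3,5): no bracket -> illegal
(4,0): no bracket -> illegal
(4,1): flips 1 -> legal
(5,0): no bracket -> illegal
(5,2): no bracket -> illegal
(5,3): no bracket -> illegal
(6,1): no bracket -> illegal
(6,2): no bracket -> illegal
(7,0): no bracket -> illegal
(7,1): no bracket -> illegal
B mobility = 6
-- W to move --
(1,4): no bracket -> illegal
(1,5): no bracket -> illegal
(1,6): no bracket -> illegal
(2,3): no bracket -> illegal
(2,6): flips 1 -> legal
(3,5): flips 1 -> legal
(3,6): no bracket -> illegal
(4,6): flips 3 -> legal
(5,2): no bracket -> illegal
(5,3): flips 1 -> legal
(5,4): flips 3 -> legal
(5,5): flips 1 -> legal
(5,6): no bracket -> illegal
W mobility = 6

Answer: B=6 W=6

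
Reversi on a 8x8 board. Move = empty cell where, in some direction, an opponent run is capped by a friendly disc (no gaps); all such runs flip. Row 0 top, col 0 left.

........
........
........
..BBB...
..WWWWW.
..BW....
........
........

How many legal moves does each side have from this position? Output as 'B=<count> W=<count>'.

-- B to move --
(3,1): no bracket -> illegal
(3,5): no bracket -> illegal
(3,6): no bracket -> illegal
(3,7): no bracket -> illegal
(4,1): no bracket -> illegal
(4,7): no bracket -> illegal
(5,1): flips 1 -> legal
(5,4): flips 3 -> legal
(5,5): flips 1 -> legal
(5,6): flips 1 -> legal
(5,7): no bracket -> illegal
(6,2): no bracket -> illegal
(6,3): flips 2 -> legal
(6,4): no bracket -> illegal
B mobility = 5
-- W to move --
(2,1): flips 1 -> legal
(2,2): flips 2 -> legal
(2,3): flips 2 -> legal
(2,4): flips 2 -> legal
(2,5): flips 1 -> legal
(3,1): no bracket -> illegal
(3,5): no bracket -> illegal
(4,1): no bracket -> illegal
(5,1): flips 1 -> legal
(6,1): flips 1 -> legal
(6,2): flips 1 -> legal
(6,3): no bracket -> illegal
W mobility = 8

Answer: B=5 W=8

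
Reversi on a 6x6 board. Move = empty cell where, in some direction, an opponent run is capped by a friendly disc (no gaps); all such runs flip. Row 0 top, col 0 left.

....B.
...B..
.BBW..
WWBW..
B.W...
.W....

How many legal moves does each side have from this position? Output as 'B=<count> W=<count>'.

-- B to move --
(1,2): no bracket -> illegal
(1,4): flips 1 -> legal
(2,0): flips 1 -> legal
(2,4): flips 1 -> legal
(3,4): flips 1 -> legal
(4,1): flips 1 -> legal
(4,3): flips 2 -> legal
(4,4): flips 1 -> legal
(5,0): no bracket -> illegal
(5,2): flips 1 -> legal
(5,3): no bracket -> illegal
B mobility = 8
-- W to move --
(0,2): no bracket -> illegal
(0,3): flips 1 -> legal
(0,5): no bracket -> illegal
(1,0): no bracket -> illegal
(1,1): flips 2 -> legal
(1,2): flips 3 -> legal
(1,4): no bracket -> illegal
(1,5): no bracket -> illegal
(2,0): flips 2 -> legal
(2,4): no bracket -> illegal
(4,1): flips 1 -> legal
(4,3): no bracket -> illegal
(5,0): flips 1 -> legal
W mobility = 6

Answer: B=8 W=6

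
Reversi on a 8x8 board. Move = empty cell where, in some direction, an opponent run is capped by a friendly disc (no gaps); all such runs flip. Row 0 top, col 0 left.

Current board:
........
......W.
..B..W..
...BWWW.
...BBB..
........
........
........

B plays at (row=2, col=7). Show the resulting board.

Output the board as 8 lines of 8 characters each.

Answer: ........
......W.
..B..W.B
...BWWB.
...BBB..
........
........
........

Derivation:
Place B at (2,7); scan 8 dirs for brackets.
Dir NW: opp run (1,6), next='.' -> no flip
Dir N: first cell '.' (not opp) -> no flip
Dir NE: edge -> no flip
Dir W: first cell '.' (not opp) -> no flip
Dir E: edge -> no flip
Dir SW: opp run (3,6) capped by B -> flip
Dir S: first cell '.' (not opp) -> no flip
Dir SE: edge -> no flip
All flips: (3,6)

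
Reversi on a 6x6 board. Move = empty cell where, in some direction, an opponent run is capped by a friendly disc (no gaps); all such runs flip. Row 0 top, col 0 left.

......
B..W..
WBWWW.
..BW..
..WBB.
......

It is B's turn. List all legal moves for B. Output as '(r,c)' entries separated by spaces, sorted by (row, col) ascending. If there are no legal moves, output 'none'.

Answer: (0,3) (1,1) (1,2) (1,4) (2,5) (3,0) (3,4) (4,1) (5,2)

Derivation:
(0,2): no bracket -> illegal
(0,3): flips 3 -> legal
(0,4): no bracket -> illegal
(1,1): flips 2 -> legal
(1,2): flips 1 -> legal
(1,4): flips 1 -> legal
(1,5): no bracket -> illegal
(2,5): flips 3 -> legal
(3,0): flips 1 -> legal
(3,1): no bracket -> illegal
(3,4): flips 1 -> legal
(3,5): no bracket -> illegal
(4,1): flips 1 -> legal
(5,1): no bracket -> illegal
(5,2): flips 1 -> legal
(5,3): no bracket -> illegal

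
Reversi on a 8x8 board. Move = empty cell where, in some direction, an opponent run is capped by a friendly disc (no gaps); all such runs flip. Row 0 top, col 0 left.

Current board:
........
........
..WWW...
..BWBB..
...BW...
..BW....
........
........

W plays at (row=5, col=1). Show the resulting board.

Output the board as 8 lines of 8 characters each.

Place W at (5,1); scan 8 dirs for brackets.
Dir NW: first cell '.' (not opp) -> no flip
Dir N: first cell '.' (not opp) -> no flip
Dir NE: first cell '.' (not opp) -> no flip
Dir W: first cell '.' (not opp) -> no flip
Dir E: opp run (5,2) capped by W -> flip
Dir SW: first cell '.' (not opp) -> no flip
Dir S: first cell '.' (not opp) -> no flip
Dir SE: first cell '.' (not opp) -> no flip
All flips: (5,2)

Answer: ........
........
..WWW...
..BWBB..
...BW...
.WWW....
........
........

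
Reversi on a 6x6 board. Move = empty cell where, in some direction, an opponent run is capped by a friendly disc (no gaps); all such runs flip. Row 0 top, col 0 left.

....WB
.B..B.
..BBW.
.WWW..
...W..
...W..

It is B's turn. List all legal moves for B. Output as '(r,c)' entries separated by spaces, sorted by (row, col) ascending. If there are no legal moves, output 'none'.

Answer: (0,3) (2,5) (3,4) (4,0) (4,1) (4,2) (4,4)

Derivation:
(0,3): flips 1 -> legal
(1,3): no bracket -> illegal
(1,5): no bracket -> illegal
(2,0): no bracket -> illegal
(2,1): no bracket -> illegal
(2,5): flips 1 -> legal
(3,0): no bracket -> illegal
(3,4): flips 1 -> legal
(3,5): no bracket -> illegal
(4,0): flips 1 -> legal
(4,1): flips 1 -> legal
(4,2): flips 1 -> legal
(4,4): flips 1 -> legal
(5,2): no bracket -> illegal
(5,4): no bracket -> illegal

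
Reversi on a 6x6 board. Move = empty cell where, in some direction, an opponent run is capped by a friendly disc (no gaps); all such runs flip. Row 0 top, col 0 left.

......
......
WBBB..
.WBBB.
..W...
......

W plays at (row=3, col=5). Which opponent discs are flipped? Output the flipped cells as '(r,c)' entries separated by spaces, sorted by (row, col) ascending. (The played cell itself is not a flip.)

Answer: (3,2) (3,3) (3,4)

Derivation:
Dir NW: first cell '.' (not opp) -> no flip
Dir N: first cell '.' (not opp) -> no flip
Dir NE: edge -> no flip
Dir W: opp run (3,4) (3,3) (3,2) capped by W -> flip
Dir E: edge -> no flip
Dir SW: first cell '.' (not opp) -> no flip
Dir S: first cell '.' (not opp) -> no flip
Dir SE: edge -> no flip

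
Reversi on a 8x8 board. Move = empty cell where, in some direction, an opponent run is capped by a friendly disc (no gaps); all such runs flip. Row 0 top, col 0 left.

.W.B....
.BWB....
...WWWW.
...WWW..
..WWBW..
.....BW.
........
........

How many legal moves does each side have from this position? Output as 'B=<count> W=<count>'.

-- B to move --
(0,0): no bracket -> illegal
(0,2): no bracket -> illegal
(1,0): no bracket -> illegal
(1,4): flips 2 -> legal
(1,5): flips 3 -> legal
(1,6): no bracket -> illegal
(1,7): flips 2 -> legal
(2,1): flips 1 -> legal
(2,2): flips 1 -> legal
(2,7): no bracket -> illegal
(3,1): no bracket -> illegal
(3,2): no bracket -> illegal
(3,6): no bracket -> illegal
(3,7): no bracket -> illegal
(4,1): flips 2 -> legal
(4,6): flips 3 -> legal
(4,7): no bracket -> illegal
(5,1): no bracket -> illegal
(5,2): no bracket -> illegal
(5,3): flips 3 -> legal
(5,4): no bracket -> illegal
(5,7): flips 1 -> legal
(6,5): no bracket -> illegal
(6,6): no bracket -> illegal
(6,7): no bracket -> illegal
B mobility = 9
-- W to move --
(0,0): no bracket -> illegal
(0,2): flips 1 -> legal
(0,4): no bracket -> illegal
(1,0): flips 1 -> legal
(1,4): flips 1 -> legal
(2,0): no bracket -> illegal
(2,1): flips 1 -> legal
(2,2): no bracket -> illegal
(4,6): no bracket -> illegal
(5,3): flips 1 -> legal
(5,4): flips 2 -> legal
(6,4): no bracket -> illegal
(6,5): flips 1 -> legal
(6,6): flips 2 -> legal
W mobility = 8

Answer: B=9 W=8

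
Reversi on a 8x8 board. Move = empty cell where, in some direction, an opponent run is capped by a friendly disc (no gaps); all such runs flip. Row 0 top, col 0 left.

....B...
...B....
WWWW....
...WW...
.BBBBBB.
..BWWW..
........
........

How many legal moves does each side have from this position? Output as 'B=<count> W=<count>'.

-- B to move --
(1,0): no bracket -> illegal
(1,1): flips 2 -> legal
(1,2): flips 2 -> legal
(1,4): no bracket -> illegal
(2,4): flips 2 -> legal
(2,5): flips 1 -> legal
(3,0): no bracket -> illegal
(3,1): flips 1 -> legal
(3,2): no bracket -> illegal
(3,5): no bracket -> illegal
(5,6): flips 3 -> legal
(6,2): flips 1 -> legal
(6,3): flips 2 -> legal
(6,4): flips 3 -> legal
(6,5): flips 2 -> legal
(6,6): flips 1 -> legal
B mobility = 11
-- W to move --
(0,2): no bracket -> illegal
(0,3): flips 1 -> legal
(0,5): no bracket -> illegal
(1,2): no bracket -> illegal
(1,4): no bracket -> illegal
(1,5): no bracket -> illegal
(2,4): no bracket -> illegal
(3,0): no bracket -> illegal
(3,1): flips 1 -> legal
(3,2): flips 1 -> legal
(3,5): flips 2 -> legal
(3,6): flips 1 -> legal
(3,7): flips 1 -> legal
(4,0): no bracket -> illegal
(4,7): no bracket -> illegal
(5,0): no bracket -> illegal
(5,1): flips 2 -> legal
(5,6): flips 1 -> legal
(5,7): no bracket -> illegal
(6,1): flips 2 -> legal
(6,2): no bracket -> illegal
(6,3): no bracket -> illegal
W mobility = 9

Answer: B=11 W=9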